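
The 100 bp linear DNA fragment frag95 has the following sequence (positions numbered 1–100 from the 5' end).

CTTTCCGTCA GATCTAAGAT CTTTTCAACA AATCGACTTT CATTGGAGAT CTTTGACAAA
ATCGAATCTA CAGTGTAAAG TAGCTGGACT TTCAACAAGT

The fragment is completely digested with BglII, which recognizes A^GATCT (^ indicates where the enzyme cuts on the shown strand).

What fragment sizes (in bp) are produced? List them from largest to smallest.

53, 30, 10, 7 bp

BglII sites (AGATCT) start at positions 10, 17, 47.
BglII cuts after the first base of each site, so after positions 10, 17, 47.
Linear molecule, 3 cuts → 4 fragments:
  1–10 → 10 bp
  11–17 → 7 bp
  18–47 → 30 bp
  48–100 → 53 bp
Sorted largest to smallest: 53, 30, 10, 7 bp.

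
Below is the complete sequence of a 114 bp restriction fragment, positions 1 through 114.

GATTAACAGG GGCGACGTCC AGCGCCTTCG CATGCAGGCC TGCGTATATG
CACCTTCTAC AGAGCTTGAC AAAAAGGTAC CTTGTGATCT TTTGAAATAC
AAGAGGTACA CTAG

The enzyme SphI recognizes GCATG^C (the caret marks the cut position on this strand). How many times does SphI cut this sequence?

1

GCATGC occurs starting at position 30.
SphI cuts at 1 site.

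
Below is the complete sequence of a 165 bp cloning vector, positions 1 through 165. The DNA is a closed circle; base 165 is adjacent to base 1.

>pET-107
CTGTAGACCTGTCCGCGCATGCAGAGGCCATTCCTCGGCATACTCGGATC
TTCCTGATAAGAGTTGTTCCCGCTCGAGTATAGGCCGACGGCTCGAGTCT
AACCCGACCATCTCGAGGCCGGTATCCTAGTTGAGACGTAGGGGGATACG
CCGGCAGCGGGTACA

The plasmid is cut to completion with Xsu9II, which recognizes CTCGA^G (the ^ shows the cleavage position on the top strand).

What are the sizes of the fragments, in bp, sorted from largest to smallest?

Xsu9II sites (CTCGAG) start at positions 73, 92, 112.
Xsu9II cuts after base 5 of each site (before the last base), so after positions 77, 96, 116.
Circular molecule, 3 cuts → 3 fragments:
  78–96 → 19 bp
  97–116 → 20 bp
  117–165 then 1–77 → 49 + 77 = 126 bp
Sorted largest to smallest: 126, 20, 19 bp.

126, 20, 19 bp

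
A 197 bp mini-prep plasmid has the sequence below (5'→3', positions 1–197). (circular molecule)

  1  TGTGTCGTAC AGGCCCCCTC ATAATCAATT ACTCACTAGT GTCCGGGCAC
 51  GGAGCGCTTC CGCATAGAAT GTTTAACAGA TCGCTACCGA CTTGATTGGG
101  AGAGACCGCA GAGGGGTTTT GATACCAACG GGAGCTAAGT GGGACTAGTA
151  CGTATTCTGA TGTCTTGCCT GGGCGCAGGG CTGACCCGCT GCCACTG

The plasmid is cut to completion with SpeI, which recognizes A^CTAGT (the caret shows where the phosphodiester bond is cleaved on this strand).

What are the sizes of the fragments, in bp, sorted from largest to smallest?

109, 88 bp

SpeI sites (ACTAGT) start at positions 35, 144.
SpeI cuts after the first base of each site, so after positions 35, 144.
Circular molecule, 2 cuts → 2 fragments:
  36–144 → 109 bp
  145–197 then 1–35 → 53 + 35 = 88 bp
Sorted largest to smallest: 109, 88 bp.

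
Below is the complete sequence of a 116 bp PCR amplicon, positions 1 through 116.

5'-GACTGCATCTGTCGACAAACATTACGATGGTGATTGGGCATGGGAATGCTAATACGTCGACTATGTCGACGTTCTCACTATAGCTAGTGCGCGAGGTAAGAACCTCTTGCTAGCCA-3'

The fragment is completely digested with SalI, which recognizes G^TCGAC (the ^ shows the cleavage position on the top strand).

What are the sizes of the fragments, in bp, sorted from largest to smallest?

SalI sites (GTCGAC) start at positions 11, 56, 65.
SalI cuts after the first base of each site, so after positions 11, 56, 65.
Linear molecule, 3 cuts → 4 fragments:
  1–11 → 11 bp
  12–56 → 45 bp
  57–65 → 9 bp
  66–116 → 51 bp
Sorted largest to smallest: 51, 45, 11, 9 bp.

51, 45, 11, 9 bp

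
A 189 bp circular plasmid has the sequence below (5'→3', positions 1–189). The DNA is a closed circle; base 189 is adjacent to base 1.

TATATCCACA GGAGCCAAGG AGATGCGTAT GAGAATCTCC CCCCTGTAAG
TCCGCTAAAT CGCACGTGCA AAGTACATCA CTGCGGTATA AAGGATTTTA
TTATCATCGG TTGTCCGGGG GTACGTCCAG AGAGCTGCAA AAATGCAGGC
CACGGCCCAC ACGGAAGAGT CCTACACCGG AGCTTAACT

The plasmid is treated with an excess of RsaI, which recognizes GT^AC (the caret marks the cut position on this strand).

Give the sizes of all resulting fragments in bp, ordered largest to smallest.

141, 48 bp

RsaI sites (GTAC) start at positions 73, 121.
RsaI cuts after base 2 of each site, so after positions 74, 122.
Circular molecule, 2 cuts → 2 fragments:
  75–122 → 48 bp
  123–189 then 1–74 → 67 + 74 = 141 bp
Sorted largest to smallest: 141, 48 bp.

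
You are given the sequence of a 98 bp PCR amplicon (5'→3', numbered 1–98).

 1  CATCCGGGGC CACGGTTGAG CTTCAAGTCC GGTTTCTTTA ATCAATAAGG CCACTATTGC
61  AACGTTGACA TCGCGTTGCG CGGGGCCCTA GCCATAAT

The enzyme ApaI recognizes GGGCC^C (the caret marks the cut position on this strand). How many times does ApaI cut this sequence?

GGGCCC occurs starting at position 83.
ApaI cuts at 1 site.

1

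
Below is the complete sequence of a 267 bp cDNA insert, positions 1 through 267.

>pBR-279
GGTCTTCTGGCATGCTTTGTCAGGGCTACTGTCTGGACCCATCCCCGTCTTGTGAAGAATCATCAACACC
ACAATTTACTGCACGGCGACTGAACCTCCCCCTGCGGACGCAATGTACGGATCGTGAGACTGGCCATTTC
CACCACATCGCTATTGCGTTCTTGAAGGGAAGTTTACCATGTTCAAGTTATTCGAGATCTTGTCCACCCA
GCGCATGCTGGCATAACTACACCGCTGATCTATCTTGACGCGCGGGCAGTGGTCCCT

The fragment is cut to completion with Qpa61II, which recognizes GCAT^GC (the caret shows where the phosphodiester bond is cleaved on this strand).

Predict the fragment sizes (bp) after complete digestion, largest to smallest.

Qpa61II sites (GCATGC) start at positions 10, 213.
Qpa61II cuts after base 4 of each site, so after positions 13, 216.
Linear molecule, 2 cuts → 3 fragments:
  1–13 → 13 bp
  14–216 → 203 bp
  217–267 → 51 bp
Sorted largest to smallest: 203, 51, 13 bp.

203, 51, 13 bp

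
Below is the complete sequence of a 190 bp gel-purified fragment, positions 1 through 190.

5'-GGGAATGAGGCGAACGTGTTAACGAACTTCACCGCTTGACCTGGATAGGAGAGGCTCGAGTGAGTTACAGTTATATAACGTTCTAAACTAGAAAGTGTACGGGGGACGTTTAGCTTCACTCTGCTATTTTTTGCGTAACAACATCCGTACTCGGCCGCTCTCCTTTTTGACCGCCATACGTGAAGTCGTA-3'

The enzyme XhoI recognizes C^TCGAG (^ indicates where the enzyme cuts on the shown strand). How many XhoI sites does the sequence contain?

CTCGAG occurs starting at position 55.
XhoI cuts at 1 site.

1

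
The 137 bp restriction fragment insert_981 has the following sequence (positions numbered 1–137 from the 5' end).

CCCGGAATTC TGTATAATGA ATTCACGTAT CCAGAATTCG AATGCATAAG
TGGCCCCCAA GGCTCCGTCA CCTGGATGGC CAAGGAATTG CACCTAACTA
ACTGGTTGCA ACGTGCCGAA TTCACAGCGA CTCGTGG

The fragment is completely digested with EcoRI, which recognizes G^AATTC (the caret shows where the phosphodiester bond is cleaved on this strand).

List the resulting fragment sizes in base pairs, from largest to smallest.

84, 19, 15, 14, 5 bp

EcoRI sites (GAATTC) start at positions 5, 19, 34, 118.
EcoRI cuts after the first base of each site, so after positions 5, 19, 34, 118.
Linear molecule, 4 cuts → 5 fragments:
  1–5 → 5 bp
  6–19 → 14 bp
  20–34 → 15 bp
  35–118 → 84 bp
  119–137 → 19 bp
Sorted largest to smallest: 84, 19, 15, 14, 5 bp.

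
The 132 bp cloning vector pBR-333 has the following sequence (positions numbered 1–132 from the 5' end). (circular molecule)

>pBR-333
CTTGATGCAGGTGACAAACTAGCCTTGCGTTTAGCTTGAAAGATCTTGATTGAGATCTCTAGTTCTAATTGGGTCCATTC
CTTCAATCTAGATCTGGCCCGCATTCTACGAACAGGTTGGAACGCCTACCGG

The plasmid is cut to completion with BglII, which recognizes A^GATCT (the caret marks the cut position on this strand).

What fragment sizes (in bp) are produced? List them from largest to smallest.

BglII sites (AGATCT) start at positions 41, 53, 90.
BglII cuts after the first base of each site, so after positions 41, 53, 90.
Circular molecule, 3 cuts → 3 fragments:
  42–53 → 12 bp
  54–90 → 37 bp
  91–132 then 1–41 → 42 + 41 = 83 bp
Sorted largest to smallest: 83, 37, 12 bp.

83, 37, 12 bp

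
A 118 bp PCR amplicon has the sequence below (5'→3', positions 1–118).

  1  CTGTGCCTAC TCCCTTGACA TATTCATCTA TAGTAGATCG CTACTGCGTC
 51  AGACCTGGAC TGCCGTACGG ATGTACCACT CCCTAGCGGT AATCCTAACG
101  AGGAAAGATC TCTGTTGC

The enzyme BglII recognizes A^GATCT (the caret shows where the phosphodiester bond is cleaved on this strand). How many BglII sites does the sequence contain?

1

AGATCT occurs starting at position 106.
BglII cuts at 1 site.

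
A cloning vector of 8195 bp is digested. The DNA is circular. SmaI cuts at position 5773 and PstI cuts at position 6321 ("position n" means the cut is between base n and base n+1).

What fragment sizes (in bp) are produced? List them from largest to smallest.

Combined cut positions (sorted): 5773, 6321.
Circular molecule, 2 cuts → 2 fragments:
  6321 − 5773 = 548 bp
  wrap: 8195 − 6321 + 5773 = 7647 bp
Sorted largest to smallest: 7647, 548 bp.

7647, 548 bp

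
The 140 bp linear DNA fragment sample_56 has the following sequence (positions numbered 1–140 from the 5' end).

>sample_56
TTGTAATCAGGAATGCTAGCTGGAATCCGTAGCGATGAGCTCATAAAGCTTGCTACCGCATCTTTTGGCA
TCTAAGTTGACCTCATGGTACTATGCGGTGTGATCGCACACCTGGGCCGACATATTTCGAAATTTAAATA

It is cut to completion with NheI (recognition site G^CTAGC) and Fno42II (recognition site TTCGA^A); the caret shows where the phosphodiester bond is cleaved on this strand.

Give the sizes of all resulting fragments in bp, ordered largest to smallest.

The NheI site (GCTAGC) starts at position 15.
NheI cuts after the first base of each site, so after position 15.
The Fno42II site (TTCGAA) starts at position 126.
Fno42II cuts after base 5 of each site (before the last base), so after position 130.
Combined cut positions: 15, 130.
Linear molecule, 2 cuts → 3 fragments:
  1–15 → 15 bp
  16–130 → 115 bp
  131–140 → 10 bp
Sorted largest to smallest: 115, 15, 10 bp.

115, 15, 10 bp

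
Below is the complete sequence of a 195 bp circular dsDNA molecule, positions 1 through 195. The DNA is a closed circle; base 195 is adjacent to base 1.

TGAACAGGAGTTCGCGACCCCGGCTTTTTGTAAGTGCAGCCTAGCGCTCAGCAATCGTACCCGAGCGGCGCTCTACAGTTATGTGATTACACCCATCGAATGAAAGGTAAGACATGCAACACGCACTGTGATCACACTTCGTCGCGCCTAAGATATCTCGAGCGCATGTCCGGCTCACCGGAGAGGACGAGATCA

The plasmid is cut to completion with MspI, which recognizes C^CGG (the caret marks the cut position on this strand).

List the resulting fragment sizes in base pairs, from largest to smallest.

150, 37, 8 bp

MspI sites (CCGG) start at positions 20, 170, 178.
MspI cuts after the first base of each site, so after positions 20, 170, 178.
Circular molecule, 3 cuts → 3 fragments:
  21–170 → 150 bp
  171–178 → 8 bp
  179–195 then 1–20 → 17 + 20 = 37 bp
Sorted largest to smallest: 150, 37, 8 bp.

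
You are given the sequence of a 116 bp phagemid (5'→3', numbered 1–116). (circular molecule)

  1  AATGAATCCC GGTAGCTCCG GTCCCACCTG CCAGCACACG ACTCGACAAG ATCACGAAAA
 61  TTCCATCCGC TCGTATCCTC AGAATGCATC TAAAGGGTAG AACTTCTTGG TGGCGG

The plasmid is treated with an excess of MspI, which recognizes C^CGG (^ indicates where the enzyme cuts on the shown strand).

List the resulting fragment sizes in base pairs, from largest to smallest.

107, 9 bp

MspI sites (CCGG) start at positions 9, 18.
MspI cuts after the first base of each site, so after positions 9, 18.
Circular molecule, 2 cuts → 2 fragments:
  10–18 → 9 bp
  19–116 then 1–9 → 98 + 9 = 107 bp
Sorted largest to smallest: 107, 9 bp.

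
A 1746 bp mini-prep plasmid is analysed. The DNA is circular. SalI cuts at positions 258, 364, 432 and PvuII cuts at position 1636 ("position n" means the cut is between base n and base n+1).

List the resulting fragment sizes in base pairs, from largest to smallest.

1204, 368, 106, 68 bp

Combined cut positions (sorted): 258, 364, 432, 1636.
Circular molecule, 4 cuts → 4 fragments:
  364 − 258 = 106 bp
  432 − 364 = 68 bp
  1636 − 432 = 1204 bp
  wrap: 1746 − 1636 + 258 = 368 bp
Sorted largest to smallest: 1204, 368, 106, 68 bp.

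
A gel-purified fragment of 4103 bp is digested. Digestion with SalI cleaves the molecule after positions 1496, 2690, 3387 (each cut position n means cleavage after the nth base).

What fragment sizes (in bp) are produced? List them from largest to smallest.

1496, 1194, 716, 697 bp

Linear molecule, 3 cuts → 4 fragments:
  1496 − 0 = 1496 bp
  2690 − 1496 = 1194 bp
  3387 − 2690 = 697 bp
  4103 − 3387 = 716 bp
Sorted largest to smallest: 1496, 1194, 716, 697 bp.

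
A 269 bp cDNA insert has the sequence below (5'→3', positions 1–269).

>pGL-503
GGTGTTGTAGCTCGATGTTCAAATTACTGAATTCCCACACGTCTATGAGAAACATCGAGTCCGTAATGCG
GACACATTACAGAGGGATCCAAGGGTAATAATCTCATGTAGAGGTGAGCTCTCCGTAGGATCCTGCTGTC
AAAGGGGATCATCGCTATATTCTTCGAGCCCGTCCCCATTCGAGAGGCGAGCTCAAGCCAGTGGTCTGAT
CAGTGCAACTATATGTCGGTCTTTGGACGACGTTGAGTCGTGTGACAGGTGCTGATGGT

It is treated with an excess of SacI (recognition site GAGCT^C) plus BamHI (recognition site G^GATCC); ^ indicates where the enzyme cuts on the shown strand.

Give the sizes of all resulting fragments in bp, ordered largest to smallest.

SacI sites (GAGCTC) start at positions 116, 189.
SacI cuts after base 5 of each site (before the last base), so after positions 120, 193.
BamHI sites (GGATCC) start at positions 85, 128.
BamHI cuts after the first base of each site, so after positions 85, 128.
Combined cut positions: 85, 120, 128, 193.
Linear molecule, 4 cuts → 5 fragments:
  1–85 → 85 bp
  86–120 → 35 bp
  121–128 → 8 bp
  129–193 → 65 bp
  194–269 → 76 bp
Sorted largest to smallest: 85, 76, 65, 35, 8 bp.

85, 76, 65, 35, 8 bp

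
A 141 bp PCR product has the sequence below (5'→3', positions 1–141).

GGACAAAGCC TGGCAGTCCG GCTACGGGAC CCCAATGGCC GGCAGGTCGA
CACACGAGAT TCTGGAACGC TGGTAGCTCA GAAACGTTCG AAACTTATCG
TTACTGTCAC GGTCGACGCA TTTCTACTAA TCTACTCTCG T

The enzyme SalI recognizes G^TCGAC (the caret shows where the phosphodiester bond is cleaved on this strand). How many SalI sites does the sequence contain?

GTCGAC occurs starting at positions 46, 112.
SalI cuts at 2 sites.

2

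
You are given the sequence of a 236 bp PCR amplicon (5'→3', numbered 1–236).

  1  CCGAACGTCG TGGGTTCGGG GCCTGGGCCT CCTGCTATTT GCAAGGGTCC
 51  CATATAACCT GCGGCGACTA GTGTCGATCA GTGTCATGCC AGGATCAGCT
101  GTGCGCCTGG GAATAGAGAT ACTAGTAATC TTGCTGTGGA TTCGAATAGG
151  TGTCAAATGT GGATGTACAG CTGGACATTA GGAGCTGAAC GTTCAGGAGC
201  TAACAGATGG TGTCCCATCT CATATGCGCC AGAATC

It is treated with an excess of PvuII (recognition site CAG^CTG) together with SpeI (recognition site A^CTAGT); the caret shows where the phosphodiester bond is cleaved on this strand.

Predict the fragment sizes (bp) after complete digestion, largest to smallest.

67, 66, 49, 31, 23 bp

PvuII sites (CAGCTG) start at positions 96, 168.
PvuII cuts after base 3 of each site, so after positions 98, 170.
SpeI sites (ACTAGT) start at positions 67, 121.
SpeI cuts after the first base of each site, so after positions 67, 121.
Combined cut positions: 67, 98, 121, 170.
Linear molecule, 4 cuts → 5 fragments:
  1–67 → 67 bp
  68–98 → 31 bp
  99–121 → 23 bp
  122–170 → 49 bp
  171–236 → 66 bp
Sorted largest to smallest: 67, 66, 49, 31, 23 bp.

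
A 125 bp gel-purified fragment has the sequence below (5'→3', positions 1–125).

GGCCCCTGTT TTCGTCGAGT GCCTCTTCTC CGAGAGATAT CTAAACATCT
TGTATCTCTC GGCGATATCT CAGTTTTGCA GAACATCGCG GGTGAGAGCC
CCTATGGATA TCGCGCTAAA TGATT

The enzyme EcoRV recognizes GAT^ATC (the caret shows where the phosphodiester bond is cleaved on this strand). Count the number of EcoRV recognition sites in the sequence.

GATATC occurs starting at positions 36, 64, 107.
EcoRV cuts at 3 sites.

3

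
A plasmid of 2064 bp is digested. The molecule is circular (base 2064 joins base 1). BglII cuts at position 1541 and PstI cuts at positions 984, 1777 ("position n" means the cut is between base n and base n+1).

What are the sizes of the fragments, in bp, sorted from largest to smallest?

1271, 557, 236 bp

Combined cut positions (sorted): 984, 1541, 1777.
Circular molecule, 3 cuts → 3 fragments:
  1541 − 984 = 557 bp
  1777 − 1541 = 236 bp
  wrap: 2064 − 1777 + 984 = 1271 bp
Sorted largest to smallest: 1271, 557, 236 bp.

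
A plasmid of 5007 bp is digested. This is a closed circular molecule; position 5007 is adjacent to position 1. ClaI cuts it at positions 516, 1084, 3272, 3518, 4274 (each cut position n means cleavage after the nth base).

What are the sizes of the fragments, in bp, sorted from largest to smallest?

2188, 1249, 756, 568, 246 bp

Circular molecule, 5 cuts → 5 fragments:
  1084 − 516 = 568 bp
  3272 − 1084 = 2188 bp
  3518 − 3272 = 246 bp
  4274 − 3518 = 756 bp
  wrap: 5007 − 4274 + 516 = 1249 bp
Sorted largest to smallest: 2188, 1249, 756, 568, 246 bp.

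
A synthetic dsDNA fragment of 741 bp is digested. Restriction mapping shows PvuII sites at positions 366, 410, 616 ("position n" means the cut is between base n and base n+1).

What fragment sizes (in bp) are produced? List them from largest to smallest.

Linear molecule, 3 cuts → 4 fragments:
  366 − 0 = 366 bp
  410 − 366 = 44 bp
  616 − 410 = 206 bp
  741 − 616 = 125 bp
Sorted largest to smallest: 366, 206, 125, 44 bp.

366, 206, 125, 44 bp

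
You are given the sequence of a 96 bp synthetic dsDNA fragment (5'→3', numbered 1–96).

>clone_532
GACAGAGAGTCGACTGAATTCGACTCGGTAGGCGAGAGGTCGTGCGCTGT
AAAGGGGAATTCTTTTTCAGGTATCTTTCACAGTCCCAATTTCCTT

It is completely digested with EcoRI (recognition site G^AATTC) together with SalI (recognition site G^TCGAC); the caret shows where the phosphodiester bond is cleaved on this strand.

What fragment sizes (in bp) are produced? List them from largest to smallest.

EcoRI sites (GAATTC) start at positions 16, 57.
EcoRI cuts after the first base of each site, so after positions 16, 57.
The SalI site (GTCGAC) starts at position 9.
SalI cuts after the first base of each site, so after position 9.
Combined cut positions: 9, 16, 57.
Linear molecule, 3 cuts → 4 fragments:
  1–9 → 9 bp
  10–16 → 7 bp
  17–57 → 41 bp
  58–96 → 39 bp
Sorted largest to smallest: 41, 39, 9, 7 bp.

41, 39, 9, 7 bp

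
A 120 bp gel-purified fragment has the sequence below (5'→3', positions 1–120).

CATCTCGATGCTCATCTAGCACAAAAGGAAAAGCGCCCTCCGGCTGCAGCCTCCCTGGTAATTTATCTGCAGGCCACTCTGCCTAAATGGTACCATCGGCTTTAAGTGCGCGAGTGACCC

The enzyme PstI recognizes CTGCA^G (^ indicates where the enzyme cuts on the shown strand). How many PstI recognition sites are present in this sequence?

CTGCAG occurs starting at positions 44, 67.
PstI cuts at 2 sites.

2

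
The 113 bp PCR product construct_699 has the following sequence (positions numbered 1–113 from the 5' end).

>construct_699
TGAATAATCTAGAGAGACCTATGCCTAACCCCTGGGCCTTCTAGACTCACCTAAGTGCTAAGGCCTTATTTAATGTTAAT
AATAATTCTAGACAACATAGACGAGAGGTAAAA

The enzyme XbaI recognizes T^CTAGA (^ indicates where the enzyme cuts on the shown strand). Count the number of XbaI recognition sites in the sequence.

TCTAGA occurs starting at positions 8, 40, 87.
XbaI cuts at 3 sites.

3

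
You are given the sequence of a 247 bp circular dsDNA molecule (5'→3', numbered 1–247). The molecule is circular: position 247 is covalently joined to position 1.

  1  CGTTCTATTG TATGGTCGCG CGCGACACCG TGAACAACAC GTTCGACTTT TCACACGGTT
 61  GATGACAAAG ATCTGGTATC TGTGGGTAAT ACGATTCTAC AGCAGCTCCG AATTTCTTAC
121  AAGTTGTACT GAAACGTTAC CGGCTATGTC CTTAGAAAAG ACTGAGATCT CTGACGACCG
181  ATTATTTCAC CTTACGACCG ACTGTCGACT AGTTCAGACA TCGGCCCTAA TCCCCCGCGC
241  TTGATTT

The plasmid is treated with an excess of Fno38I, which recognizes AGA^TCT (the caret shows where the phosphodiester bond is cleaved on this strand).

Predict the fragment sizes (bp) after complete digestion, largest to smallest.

151, 96 bp

Fno38I sites (AGATCT) start at positions 69, 165.
Fno38I cuts after base 3 of each site, so after positions 71, 167.
Circular molecule, 2 cuts → 2 fragments:
  72–167 → 96 bp
  168–247 then 1–71 → 80 + 71 = 151 bp
Sorted largest to smallest: 151, 96 bp.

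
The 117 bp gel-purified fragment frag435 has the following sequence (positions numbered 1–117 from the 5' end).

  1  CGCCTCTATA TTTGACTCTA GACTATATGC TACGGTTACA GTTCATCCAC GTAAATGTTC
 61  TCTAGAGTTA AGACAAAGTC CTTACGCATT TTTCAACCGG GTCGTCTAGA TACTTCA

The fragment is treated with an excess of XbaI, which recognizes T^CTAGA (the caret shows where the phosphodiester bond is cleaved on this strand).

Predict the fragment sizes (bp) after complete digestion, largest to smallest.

44, 44, 17, 12 bp

XbaI sites (TCTAGA) start at positions 17, 61, 105.
XbaI cuts after the first base of each site, so after positions 17, 61, 105.
Linear molecule, 3 cuts → 4 fragments:
  1–17 → 17 bp
  18–61 → 44 bp
  62–105 → 44 bp
  106–117 → 12 bp
Sorted largest to smallest: 44, 44, 17, 12 bp.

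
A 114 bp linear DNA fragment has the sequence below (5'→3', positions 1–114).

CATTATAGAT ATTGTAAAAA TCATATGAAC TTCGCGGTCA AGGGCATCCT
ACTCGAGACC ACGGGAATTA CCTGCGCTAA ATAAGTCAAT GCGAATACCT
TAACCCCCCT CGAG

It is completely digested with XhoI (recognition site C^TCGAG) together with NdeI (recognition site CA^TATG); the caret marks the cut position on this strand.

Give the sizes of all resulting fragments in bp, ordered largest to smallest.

XhoI sites (CTCGAG) start at positions 52, 109.
XhoI cuts after the first base of each site, so after positions 52, 109.
The NdeI site (CATATG) starts at position 22.
NdeI cuts after base 2 of each site, so after position 23.
Combined cut positions: 23, 52, 109.
Linear molecule, 3 cuts → 4 fragments:
  1–23 → 23 bp
  24–52 → 29 bp
  53–109 → 57 bp
  110–114 → 5 bp
Sorted largest to smallest: 57, 29, 23, 5 bp.

57, 29, 23, 5 bp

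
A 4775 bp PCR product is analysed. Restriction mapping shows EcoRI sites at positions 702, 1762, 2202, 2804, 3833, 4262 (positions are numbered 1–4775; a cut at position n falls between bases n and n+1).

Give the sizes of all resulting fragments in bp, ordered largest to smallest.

1060, 1029, 702, 602, 513, 440, 429 bp

Linear molecule, 6 cuts → 7 fragments:
  702 − 0 = 702 bp
  1762 − 702 = 1060 bp
  2202 − 1762 = 440 bp
  2804 − 2202 = 602 bp
  3833 − 2804 = 1029 bp
  4262 − 3833 = 429 bp
  4775 − 4262 = 513 bp
Sorted largest to smallest: 1060, 1029, 702, 602, 513, 440, 429 bp.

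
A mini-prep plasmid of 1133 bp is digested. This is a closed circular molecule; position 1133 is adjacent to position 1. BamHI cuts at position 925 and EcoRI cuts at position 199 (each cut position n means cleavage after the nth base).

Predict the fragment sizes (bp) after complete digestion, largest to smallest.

Combined cut positions (sorted): 199, 925.
Circular molecule, 2 cuts → 2 fragments:
  925 − 199 = 726 bp
  wrap: 1133 − 925 + 199 = 407 bp
Sorted largest to smallest: 726, 407 bp.

726, 407 bp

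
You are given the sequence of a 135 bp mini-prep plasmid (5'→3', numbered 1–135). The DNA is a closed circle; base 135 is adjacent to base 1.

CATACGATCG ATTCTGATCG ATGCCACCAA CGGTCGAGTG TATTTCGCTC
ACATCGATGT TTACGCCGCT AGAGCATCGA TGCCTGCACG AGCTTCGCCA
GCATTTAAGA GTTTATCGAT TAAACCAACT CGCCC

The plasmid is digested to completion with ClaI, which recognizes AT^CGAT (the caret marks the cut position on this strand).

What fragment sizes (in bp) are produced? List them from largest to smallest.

39, 36, 27, 23, 10 bp

ClaI sites (ATCGAT) start at positions 7, 17, 53, 76, 115.
ClaI cuts after base 2 of each site, so after positions 8, 18, 54, 77, 116.
Circular molecule, 5 cuts → 5 fragments:
  9–18 → 10 bp
  19–54 → 36 bp
  55–77 → 23 bp
  78–116 → 39 bp
  117–135 then 1–8 → 19 + 8 = 27 bp
Sorted largest to smallest: 39, 36, 27, 23, 10 bp.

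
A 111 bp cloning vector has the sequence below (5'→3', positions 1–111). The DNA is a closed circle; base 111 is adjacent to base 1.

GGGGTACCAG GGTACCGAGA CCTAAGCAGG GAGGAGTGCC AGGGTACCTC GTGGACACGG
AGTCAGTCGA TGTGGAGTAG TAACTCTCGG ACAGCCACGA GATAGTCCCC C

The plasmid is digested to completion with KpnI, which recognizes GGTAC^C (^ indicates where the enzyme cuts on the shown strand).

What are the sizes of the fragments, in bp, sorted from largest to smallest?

71, 32, 8 bp

KpnI sites (GGTACC) start at positions 3, 11, 43.
KpnI cuts after base 5 of each site (before the last base), so after positions 7, 15, 47.
Circular molecule, 3 cuts → 3 fragments:
  8–15 → 8 bp
  16–47 → 32 bp
  48–111 then 1–7 → 64 + 7 = 71 bp
Sorted largest to smallest: 71, 32, 8 bp.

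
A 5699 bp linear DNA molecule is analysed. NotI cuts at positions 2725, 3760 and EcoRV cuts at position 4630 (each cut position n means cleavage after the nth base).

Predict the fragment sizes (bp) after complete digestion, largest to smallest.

2725, 1069, 1035, 870 bp

Combined cut positions (sorted): 2725, 3760, 4630.
Linear molecule, 3 cuts → 4 fragments:
  2725 − 0 = 2725 bp
  3760 − 2725 = 1035 bp
  4630 − 3760 = 870 bp
  5699 − 4630 = 1069 bp
Sorted largest to smallest: 2725, 1069, 1035, 870 bp.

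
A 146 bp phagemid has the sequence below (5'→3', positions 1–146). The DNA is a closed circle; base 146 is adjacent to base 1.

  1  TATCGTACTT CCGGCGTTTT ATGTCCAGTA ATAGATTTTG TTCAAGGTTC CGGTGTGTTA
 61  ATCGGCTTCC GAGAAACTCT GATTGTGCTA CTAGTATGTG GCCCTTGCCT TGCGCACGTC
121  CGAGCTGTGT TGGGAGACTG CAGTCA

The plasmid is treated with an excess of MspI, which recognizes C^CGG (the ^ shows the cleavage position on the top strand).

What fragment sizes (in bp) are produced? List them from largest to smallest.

MspI sites (CCGG) start at positions 11, 50.
MspI cuts after the first base of each site, so after positions 11, 50.
Circular molecule, 2 cuts → 2 fragments:
  12–50 → 39 bp
  51–146 then 1–11 → 96 + 11 = 107 bp
Sorted largest to smallest: 107, 39 bp.

107, 39 bp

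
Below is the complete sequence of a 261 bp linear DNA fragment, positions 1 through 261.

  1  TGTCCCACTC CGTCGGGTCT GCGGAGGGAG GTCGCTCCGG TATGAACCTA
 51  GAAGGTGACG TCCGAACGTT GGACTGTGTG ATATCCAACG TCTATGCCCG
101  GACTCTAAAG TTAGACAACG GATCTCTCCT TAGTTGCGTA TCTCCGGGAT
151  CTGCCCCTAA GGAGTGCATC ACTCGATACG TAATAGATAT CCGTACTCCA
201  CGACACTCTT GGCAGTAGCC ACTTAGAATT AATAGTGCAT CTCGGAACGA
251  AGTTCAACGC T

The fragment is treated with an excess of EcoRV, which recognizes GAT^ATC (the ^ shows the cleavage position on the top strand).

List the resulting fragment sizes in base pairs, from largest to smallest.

EcoRV sites (GATATC) start at positions 80, 186.
EcoRV cuts after base 3 of each site, so after positions 82, 188.
Linear molecule, 2 cuts → 3 fragments:
  1–82 → 82 bp
  83–188 → 106 bp
  189–261 → 73 bp
Sorted largest to smallest: 106, 82, 73 bp.

106, 82, 73 bp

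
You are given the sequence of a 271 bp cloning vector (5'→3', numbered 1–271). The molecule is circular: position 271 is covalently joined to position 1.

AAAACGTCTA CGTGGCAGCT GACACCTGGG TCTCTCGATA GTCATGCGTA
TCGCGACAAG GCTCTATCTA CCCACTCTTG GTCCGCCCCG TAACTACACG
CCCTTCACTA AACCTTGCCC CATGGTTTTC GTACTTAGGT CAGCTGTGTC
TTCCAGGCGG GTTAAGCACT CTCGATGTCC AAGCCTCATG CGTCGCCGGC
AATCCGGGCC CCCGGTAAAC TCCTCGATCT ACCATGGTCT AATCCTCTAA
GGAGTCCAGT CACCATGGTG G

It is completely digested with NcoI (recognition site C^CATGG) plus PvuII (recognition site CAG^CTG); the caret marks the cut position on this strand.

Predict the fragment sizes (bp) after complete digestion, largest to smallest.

102, 89, 31, 26, 23 bp

NcoI sites (CCATGG) start at positions 120, 232, 263.
NcoI cuts after the first base of each site, so after positions 120, 232, 263.
PvuII sites (CAGCTG) start at positions 16, 141.
PvuII cuts after base 3 of each site, so after positions 18, 143.
Combined cut positions: 18, 120, 143, 232, 263.
Circular molecule, 5 cuts → 5 fragments:
  19–120 → 102 bp
  121–143 → 23 bp
  144–232 → 89 bp
  233–263 → 31 bp
  264–271 then 1–18 → 8 + 18 = 26 bp
Sorted largest to smallest: 102, 89, 31, 26, 23 bp.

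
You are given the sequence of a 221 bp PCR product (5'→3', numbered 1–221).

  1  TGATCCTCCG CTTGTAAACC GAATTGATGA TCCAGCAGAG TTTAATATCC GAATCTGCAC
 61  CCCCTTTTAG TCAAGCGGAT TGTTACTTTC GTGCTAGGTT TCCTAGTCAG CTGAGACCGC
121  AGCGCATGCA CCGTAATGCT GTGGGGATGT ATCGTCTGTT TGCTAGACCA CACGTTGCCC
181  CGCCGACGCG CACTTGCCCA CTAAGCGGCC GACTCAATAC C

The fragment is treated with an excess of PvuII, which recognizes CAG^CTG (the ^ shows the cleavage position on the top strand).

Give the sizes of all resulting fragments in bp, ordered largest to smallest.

111, 110 bp

The PvuII site (CAGCTG) starts at position 108.
PvuII cuts after base 3 of each site, so after position 110.
Linear molecule, 1 cut → 2 fragments:
  1–110 → 110 bp
  111–221 → 111 bp
Sorted largest to smallest: 111, 110 bp.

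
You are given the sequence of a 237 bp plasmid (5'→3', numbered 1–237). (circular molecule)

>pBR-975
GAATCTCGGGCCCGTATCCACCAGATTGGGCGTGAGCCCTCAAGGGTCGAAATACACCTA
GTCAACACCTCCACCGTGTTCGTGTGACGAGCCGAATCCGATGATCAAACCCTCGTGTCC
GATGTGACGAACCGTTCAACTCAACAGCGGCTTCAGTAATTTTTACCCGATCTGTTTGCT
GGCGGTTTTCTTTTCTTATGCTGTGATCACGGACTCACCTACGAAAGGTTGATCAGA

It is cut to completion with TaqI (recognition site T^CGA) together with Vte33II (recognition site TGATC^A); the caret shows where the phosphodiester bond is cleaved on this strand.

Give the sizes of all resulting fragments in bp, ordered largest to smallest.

102, 59, 50, 26 bp

The TaqI site (TCGA) starts at position 47.
TaqI cuts after the first base of each site, so after position 47.
Vte33II sites (TGATCA) start at positions 102, 204, 230.
Vte33II cuts after base 5 of each site (before the last base), so after positions 106, 208, 234.
Combined cut positions: 47, 106, 208, 234.
Circular molecule, 4 cuts → 4 fragments:
  48–106 → 59 bp
  107–208 → 102 bp
  209–234 → 26 bp
  235–237 then 1–47 → 3 + 47 = 50 bp
Sorted largest to smallest: 102, 59, 50, 26 bp.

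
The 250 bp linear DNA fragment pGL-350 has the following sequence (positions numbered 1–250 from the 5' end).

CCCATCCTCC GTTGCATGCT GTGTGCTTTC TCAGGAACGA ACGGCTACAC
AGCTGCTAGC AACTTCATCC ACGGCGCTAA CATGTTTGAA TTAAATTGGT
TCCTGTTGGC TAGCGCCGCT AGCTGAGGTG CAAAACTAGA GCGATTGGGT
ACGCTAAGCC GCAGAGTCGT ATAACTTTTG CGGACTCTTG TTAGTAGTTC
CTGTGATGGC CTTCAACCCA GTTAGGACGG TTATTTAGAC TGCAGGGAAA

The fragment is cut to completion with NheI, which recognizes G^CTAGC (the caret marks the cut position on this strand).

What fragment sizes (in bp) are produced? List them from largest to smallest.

NheI sites (GCTAGC) start at positions 55, 109, 118.
NheI cuts after the first base of each site, so after positions 55, 109, 118.
Linear molecule, 3 cuts → 4 fragments:
  1–55 → 55 bp
  56–109 → 54 bp
  110–118 → 9 bp
  119–250 → 132 bp
Sorted largest to smallest: 132, 55, 54, 9 bp.

132, 55, 54, 9 bp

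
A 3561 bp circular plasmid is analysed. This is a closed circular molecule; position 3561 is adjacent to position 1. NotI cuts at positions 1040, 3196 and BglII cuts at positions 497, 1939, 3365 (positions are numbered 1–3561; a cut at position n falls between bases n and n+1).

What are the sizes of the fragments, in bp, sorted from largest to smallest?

Combined cut positions (sorted): 497, 1040, 1939, 3196, 3365.
Circular molecule, 5 cuts → 5 fragments:
  1040 − 497 = 543 bp
  1939 − 1040 = 899 bp
  3196 − 1939 = 1257 bp
  3365 − 3196 = 169 bp
  wrap: 3561 − 3365 + 497 = 693 bp
Sorted largest to smallest: 1257, 899, 693, 543, 169 bp.

1257, 899, 693, 543, 169 bp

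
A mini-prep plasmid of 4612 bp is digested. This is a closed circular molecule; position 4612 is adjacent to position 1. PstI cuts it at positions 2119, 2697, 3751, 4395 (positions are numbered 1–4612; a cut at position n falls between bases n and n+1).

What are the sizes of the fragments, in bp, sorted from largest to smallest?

2336, 1054, 644, 578 bp

Circular molecule, 4 cuts → 4 fragments:
  2697 − 2119 = 578 bp
  3751 − 2697 = 1054 bp
  4395 − 3751 = 644 bp
  wrap: 4612 − 4395 + 2119 = 2336 bp
Sorted largest to smallest: 2336, 1054, 644, 578 bp.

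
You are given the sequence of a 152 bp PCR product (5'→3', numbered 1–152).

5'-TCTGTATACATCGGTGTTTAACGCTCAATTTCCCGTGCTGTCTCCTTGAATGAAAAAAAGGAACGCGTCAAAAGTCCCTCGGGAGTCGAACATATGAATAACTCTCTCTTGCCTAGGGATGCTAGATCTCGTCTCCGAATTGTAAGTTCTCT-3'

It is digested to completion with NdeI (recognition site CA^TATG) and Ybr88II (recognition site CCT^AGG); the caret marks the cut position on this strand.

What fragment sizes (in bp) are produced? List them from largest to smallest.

92, 38, 22 bp

The NdeI site (CATATG) starts at position 91.
NdeI cuts after base 2 of each site, so after position 92.
The Ybr88II site (CCTAGG) starts at position 112.
Ybr88II cuts after base 3 of each site, so after position 114.
Combined cut positions: 92, 114.
Linear molecule, 2 cuts → 3 fragments:
  1–92 → 92 bp
  93–114 → 22 bp
  115–152 → 38 bp
Sorted largest to smallest: 92, 38, 22 bp.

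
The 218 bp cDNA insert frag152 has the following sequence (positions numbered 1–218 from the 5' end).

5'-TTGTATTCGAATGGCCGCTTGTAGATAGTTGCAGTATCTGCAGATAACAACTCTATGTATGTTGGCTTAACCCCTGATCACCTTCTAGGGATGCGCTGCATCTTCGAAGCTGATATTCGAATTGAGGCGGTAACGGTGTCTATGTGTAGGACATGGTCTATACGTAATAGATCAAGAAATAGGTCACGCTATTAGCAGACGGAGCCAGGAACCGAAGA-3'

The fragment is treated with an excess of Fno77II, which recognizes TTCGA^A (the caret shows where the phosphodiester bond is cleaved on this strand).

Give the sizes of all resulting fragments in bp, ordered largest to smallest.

98, 97, 13, 10 bp

Fno77II sites (TTCGAA) start at positions 6, 103, 116.
Fno77II cuts after base 5 of each site (before the last base), so after positions 10, 107, 120.
Linear molecule, 3 cuts → 4 fragments:
  1–10 → 10 bp
  11–107 → 97 bp
  108–120 → 13 bp
  121–218 → 98 bp
Sorted largest to smallest: 98, 97, 13, 10 bp.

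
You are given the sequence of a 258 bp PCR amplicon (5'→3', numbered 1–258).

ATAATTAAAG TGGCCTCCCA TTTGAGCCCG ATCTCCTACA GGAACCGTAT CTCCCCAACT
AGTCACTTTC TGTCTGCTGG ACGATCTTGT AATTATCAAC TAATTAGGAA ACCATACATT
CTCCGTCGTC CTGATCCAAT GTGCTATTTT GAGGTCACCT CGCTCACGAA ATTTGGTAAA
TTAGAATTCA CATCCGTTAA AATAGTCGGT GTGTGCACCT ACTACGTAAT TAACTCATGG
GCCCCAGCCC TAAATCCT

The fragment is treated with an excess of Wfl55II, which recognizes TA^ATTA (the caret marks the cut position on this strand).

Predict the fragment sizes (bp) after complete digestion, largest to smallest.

Wfl55II sites (TAATTA) start at positions 2, 90, 101, 227.
Wfl55II cuts after base 2 of each site, so after positions 3, 91, 102, 228.
Linear molecule, 4 cuts → 5 fragments:
  1–3 → 3 bp
  4–91 → 88 bp
  92–102 → 11 bp
  103–228 → 126 bp
  229–258 → 30 bp
Sorted largest to smallest: 126, 88, 30, 11, 3 bp.

126, 88, 30, 11, 3 bp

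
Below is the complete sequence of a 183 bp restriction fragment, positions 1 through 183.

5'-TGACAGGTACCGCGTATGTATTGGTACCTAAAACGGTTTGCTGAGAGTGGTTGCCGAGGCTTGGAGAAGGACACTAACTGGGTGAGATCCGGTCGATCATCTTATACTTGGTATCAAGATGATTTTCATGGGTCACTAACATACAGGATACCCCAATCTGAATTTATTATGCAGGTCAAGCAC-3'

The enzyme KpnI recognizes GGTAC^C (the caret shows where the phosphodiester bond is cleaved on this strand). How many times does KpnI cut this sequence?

2

GGTACC occurs starting at positions 6, 23.
KpnI cuts at 2 sites.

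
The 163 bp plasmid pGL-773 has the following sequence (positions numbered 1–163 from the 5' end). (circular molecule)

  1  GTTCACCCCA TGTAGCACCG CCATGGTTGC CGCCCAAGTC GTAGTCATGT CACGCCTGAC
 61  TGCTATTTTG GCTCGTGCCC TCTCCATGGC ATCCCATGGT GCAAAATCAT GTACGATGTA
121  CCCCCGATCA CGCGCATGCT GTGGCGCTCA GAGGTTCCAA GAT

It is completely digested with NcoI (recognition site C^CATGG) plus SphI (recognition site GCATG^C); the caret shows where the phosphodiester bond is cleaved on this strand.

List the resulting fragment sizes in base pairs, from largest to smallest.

63, 46, 44, 10 bp

NcoI sites (CCATGG) start at positions 21, 84, 94.
NcoI cuts after the first base of each site, so after positions 21, 84, 94.
The SphI site (GCATGC) starts at position 134.
SphI cuts after base 5 of each site (before the last base), so after position 138.
Combined cut positions: 21, 84, 94, 138.
Circular molecule, 4 cuts → 4 fragments:
  22–84 → 63 bp
  85–94 → 10 bp
  95–138 → 44 bp
  139–163 then 1–21 → 25 + 21 = 46 bp
Sorted largest to smallest: 63, 46, 44, 10 bp.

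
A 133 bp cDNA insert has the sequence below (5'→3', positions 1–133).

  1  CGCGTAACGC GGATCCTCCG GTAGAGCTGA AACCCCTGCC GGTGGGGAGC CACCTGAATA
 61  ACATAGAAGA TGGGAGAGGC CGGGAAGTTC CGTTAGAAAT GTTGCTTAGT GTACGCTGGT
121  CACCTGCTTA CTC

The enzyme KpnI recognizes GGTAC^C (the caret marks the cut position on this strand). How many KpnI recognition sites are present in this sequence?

No occurrence of GGTACC is present in the sequence.
KpnI does not cut: 0 sites.

0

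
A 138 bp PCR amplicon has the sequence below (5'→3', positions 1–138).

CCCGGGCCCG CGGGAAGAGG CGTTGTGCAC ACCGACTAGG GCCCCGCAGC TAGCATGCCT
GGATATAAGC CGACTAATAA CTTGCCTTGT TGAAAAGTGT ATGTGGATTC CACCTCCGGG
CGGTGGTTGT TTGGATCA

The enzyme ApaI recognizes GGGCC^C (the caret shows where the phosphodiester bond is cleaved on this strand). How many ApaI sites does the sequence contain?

2

GGGCCC occurs starting at positions 4, 39.
ApaI cuts at 2 sites.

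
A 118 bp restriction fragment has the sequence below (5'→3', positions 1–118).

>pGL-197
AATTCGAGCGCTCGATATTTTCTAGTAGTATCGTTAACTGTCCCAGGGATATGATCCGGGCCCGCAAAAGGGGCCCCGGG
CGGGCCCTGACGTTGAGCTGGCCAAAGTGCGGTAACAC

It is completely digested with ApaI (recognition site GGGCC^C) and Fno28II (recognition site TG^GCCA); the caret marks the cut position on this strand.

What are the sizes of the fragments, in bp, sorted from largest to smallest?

62, 18, 14, 13, 11 bp

ApaI sites (GGGCCC) start at positions 58, 71, 82.
ApaI cuts after base 5 of each site (before the last base), so after positions 62, 75, 86.
The Fno28II site (TGGCCA) starts at position 99.
Fno28II cuts after base 2 of each site, so after position 100.
Combined cut positions: 62, 75, 86, 100.
Linear molecule, 4 cuts → 5 fragments:
  1–62 → 62 bp
  63–75 → 13 bp
  76–86 → 11 bp
  87–100 → 14 bp
  101–118 → 18 bp
Sorted largest to smallest: 62, 18, 14, 13, 11 bp.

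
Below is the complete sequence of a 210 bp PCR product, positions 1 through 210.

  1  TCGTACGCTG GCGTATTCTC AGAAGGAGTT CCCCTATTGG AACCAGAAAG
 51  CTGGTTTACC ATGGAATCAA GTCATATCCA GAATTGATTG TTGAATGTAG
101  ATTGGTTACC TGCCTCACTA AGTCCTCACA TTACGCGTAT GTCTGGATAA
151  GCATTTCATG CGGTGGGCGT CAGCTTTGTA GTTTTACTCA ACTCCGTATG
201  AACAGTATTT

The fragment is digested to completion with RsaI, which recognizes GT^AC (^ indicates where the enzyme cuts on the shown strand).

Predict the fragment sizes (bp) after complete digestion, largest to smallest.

206, 4 bp

The RsaI site (GTAC) starts at position 3.
RsaI cuts after base 2 of each site, so after position 4.
Linear molecule, 1 cut → 2 fragments:
  1–4 → 4 bp
  5–210 → 206 bp
Sorted largest to smallest: 206, 4 bp.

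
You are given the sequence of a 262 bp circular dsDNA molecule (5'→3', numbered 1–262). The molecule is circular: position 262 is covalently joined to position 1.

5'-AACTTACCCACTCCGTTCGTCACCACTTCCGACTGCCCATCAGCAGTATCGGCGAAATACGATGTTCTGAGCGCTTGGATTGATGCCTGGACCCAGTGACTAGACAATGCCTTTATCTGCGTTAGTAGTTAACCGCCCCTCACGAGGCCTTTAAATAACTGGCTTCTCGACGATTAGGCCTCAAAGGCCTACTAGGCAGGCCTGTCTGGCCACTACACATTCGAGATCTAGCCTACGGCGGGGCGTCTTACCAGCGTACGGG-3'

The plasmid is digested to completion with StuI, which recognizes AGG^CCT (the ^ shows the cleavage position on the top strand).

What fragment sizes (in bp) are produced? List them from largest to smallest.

209, 31, 13, 9 bp

StuI sites (AGGCCT) start at positions 145, 176, 185, 198.
StuI cuts after base 3 of each site, so after positions 147, 178, 187, 200.
Circular molecule, 4 cuts → 4 fragments:
  148–178 → 31 bp
  179–187 → 9 bp
  188–200 → 13 bp
  201–262 then 1–147 → 62 + 147 = 209 bp
Sorted largest to smallest: 209, 31, 13, 9 bp.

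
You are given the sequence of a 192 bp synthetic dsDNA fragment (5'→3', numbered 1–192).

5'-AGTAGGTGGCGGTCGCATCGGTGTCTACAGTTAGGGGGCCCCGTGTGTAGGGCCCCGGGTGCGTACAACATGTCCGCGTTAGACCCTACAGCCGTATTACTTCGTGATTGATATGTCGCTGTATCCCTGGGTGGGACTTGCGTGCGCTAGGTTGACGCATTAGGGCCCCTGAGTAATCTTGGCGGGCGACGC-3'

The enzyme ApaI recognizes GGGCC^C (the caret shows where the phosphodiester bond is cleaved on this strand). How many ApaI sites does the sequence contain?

3

GGGCCC occurs starting at positions 36, 50, 163.
ApaI cuts at 3 sites.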